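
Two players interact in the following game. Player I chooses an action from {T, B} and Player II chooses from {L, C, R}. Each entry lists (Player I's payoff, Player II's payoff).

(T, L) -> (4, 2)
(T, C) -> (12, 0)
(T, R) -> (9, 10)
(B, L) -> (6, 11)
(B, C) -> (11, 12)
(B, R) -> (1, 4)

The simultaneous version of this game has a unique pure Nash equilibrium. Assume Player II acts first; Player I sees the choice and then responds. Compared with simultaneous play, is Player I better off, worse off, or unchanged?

Work backward from Player I's decision.
- L: BR = B, leader payoff 11.
- C: BR = T, leader payoff 0.
- R: BR = T, leader payoff 10.
Maximizing over 11, 0, 10, Player II chooses L. Subgame-perfect outcome: (B, L) with payoffs (6, 11).
Under simultaneous play:
Player I's best replies: L→B; C→T; R→T.
Player II's best replies: T→R; B→C.
Only (T, R) has each player best-responding; Nash payoffs (9, 10).
Player I earns 6 sequentially versus 9 at the Nash outcome: worse off.

worse off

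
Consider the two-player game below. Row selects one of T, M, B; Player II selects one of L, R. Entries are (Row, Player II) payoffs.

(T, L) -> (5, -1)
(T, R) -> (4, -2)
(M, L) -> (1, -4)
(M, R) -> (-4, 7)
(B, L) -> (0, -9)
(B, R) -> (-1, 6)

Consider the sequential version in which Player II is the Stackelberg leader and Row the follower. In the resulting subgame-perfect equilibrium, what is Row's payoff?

Backward induction with Player II moving first.
- L: Row compares 5, 1, 0 and picks T; Player II would get -1.
- R: Row compares 4, -4, -1 and picks T; Player II would get -2.
Among -1, -2, the best is -1 at L. Subgame-perfect outcome: (T, L) with payoffs (5, -1).

5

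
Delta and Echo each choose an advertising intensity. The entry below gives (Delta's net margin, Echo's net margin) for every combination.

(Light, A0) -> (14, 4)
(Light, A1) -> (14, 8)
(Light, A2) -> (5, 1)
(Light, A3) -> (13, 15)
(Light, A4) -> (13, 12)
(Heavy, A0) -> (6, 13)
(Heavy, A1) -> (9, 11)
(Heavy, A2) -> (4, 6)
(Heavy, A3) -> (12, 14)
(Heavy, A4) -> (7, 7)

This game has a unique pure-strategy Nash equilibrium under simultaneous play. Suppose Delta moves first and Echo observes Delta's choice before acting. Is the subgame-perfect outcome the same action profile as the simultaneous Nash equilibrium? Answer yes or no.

Echo best-responds to each possible Delta move:
- Light: BR = A3, leader payoff 13.
- Heavy: BR = A3, leader payoff 12.
Among 13, 12, the best is 13 at Light. Subgame-perfect outcome: (Light, A3) with payoffs (13, 15).
Now find the simultaneous Nash equilibrium.
Delta's best replies: A0→Light; A1→Light; A2→Light; A3→Light; A4→Light.
Echo's best replies: Light→A3; Heavy→A3.
The unique mutual best reply is (Light, A3), giving (13, 15).
Sequential outcome (Light, A3) coincides with the Nash profile (Light, A3).

yes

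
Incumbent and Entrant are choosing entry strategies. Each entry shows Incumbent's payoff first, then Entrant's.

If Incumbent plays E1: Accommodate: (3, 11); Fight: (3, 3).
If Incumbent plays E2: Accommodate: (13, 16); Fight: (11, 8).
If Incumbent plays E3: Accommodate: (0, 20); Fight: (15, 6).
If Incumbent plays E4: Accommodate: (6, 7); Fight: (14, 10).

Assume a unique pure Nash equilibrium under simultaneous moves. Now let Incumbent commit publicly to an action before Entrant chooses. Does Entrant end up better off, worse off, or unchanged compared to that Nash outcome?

worse off

Backward induction with Incumbent moving first.
- E1 → Entrant plays Accommodate (best of 11, 3); Incumbent gets 3.
- E2 → Entrant plays Accommodate (best of 16, 8); Incumbent gets 13.
- E3 → Entrant plays Accommodate (best of 20, 6); Incumbent gets 0.
- E4 → Entrant plays Fight (best of 7, 10); Incumbent gets 14.
Among 3, 13, 0, 14, the best is 14 at E4. Subgame-perfect outcome: (E4, Fight) with payoffs (14, 10).
For the simultaneous game, intersect best replies.
Incumbent's best replies: Accommodate→E2; Fight→E3.
Entrant's best replies: E1→Accommodate; E2→Accommodate; E3→Accommodate; E4→Fight.
Only (E2, Accommodate) has each player best-responding; Nash payoffs (13, 16).
Entrant earns 10 sequentially versus 16 at the Nash outcome: worse off.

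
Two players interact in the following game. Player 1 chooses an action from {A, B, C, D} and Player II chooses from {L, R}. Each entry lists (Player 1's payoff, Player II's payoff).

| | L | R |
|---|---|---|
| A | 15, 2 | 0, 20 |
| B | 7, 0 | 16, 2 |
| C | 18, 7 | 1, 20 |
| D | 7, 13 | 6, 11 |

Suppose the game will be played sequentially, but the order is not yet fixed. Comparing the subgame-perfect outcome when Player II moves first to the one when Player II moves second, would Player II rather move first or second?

If Player 1 leads: Player II's best replies are A→R, B→R, C→R, D→L; Player 1's induced payoffs 0, 16, 1, 7; outcome (B, R), payoffs (16, 2).
If Player II leads: Player 1's best replies are L→C, R→B; Player II's induced payoffs 7, 2; outcome (C, L), payoffs (18, 7).
Player II gets 7 moving first and 2 moving second, so Player II prefers to move first.

first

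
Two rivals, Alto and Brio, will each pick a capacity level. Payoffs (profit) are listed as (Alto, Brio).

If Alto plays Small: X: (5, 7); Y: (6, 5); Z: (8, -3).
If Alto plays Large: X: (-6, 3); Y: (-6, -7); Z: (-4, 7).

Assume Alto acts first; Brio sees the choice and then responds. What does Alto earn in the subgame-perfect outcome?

5

Solve by backward induction (Alto leads).
- Small: Brio compares 7, 5, -3 and picks X; Alto would get 5.
- Large: Brio compares 3, -7, 7 and picks Z; Alto would get -4.
Alto's induced payoffs are 5, -4, so Alto commits to Small. Subgame-perfect outcome: (Small, X) with payoffs (5, 7).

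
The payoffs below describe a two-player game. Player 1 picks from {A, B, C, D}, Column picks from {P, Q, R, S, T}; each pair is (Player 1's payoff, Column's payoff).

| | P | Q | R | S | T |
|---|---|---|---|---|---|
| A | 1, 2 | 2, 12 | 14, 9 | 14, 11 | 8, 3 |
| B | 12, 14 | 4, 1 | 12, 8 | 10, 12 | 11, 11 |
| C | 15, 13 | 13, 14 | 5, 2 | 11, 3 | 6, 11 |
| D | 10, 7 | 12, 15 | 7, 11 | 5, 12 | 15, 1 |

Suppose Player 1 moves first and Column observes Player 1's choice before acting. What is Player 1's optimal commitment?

C

Column best-responds to each possible Player 1 move:
- A → Column plays Q (best of 2, 12, 9, 11, 3); Player 1 gets 2.
- B → Column plays P (best of 14, 1, 8, 12, 11); Player 1 gets 12.
- C → Column plays Q (best of 13, 14, 2, 3, 11); Player 1 gets 13.
- D → Column plays Q (best of 7, 15, 11, 12, 1); Player 1 gets 12.
Player 1's induced payoffs are 2, 12, 13, 12, so Player 1 commits to C. Subgame-perfect outcome: (C, Q) with payoffs (13, 14).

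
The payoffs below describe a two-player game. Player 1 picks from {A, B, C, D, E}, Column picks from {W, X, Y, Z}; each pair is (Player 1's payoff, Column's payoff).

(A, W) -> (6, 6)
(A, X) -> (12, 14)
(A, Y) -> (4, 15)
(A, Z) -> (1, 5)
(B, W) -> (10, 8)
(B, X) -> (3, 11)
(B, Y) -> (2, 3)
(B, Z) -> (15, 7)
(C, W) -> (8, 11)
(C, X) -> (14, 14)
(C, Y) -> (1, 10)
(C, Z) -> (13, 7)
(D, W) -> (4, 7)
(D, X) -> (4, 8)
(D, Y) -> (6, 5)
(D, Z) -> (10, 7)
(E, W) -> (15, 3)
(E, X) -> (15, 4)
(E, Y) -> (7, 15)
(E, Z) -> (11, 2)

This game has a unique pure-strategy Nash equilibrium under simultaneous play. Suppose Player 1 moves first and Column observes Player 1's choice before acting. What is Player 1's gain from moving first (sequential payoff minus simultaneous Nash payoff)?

Work backward from Column's decision.
- A → Column plays Y (best of 6, 14, 15, 5); Player 1 gets 4.
- B → Column plays X (best of 8, 11, 3, 7); Player 1 gets 3.
- C → Column plays X (best of 11, 14, 10, 7); Player 1 gets 14.
- D → Column plays X (best of 7, 8, 5, 7); Player 1 gets 4.
- E → Column plays Y (best of 3, 4, 15, 2); Player 1 gets 7.
Maximizing over 4, 3, 14, 4, 7, Player 1 chooses C. Subgame-perfect outcome: (C, X) with payoffs (14, 14).
Now find the simultaneous Nash equilibrium.
Player 1's best replies: W→E; X→E; Y→E; Z→B.
Column's best replies: A→Y; B→X; C→X; D→X; E→Y.
The unique mutual best reply is (E, Y), giving (7, 15).
Player 1's commitment gain: 14 − 7 = 7.

7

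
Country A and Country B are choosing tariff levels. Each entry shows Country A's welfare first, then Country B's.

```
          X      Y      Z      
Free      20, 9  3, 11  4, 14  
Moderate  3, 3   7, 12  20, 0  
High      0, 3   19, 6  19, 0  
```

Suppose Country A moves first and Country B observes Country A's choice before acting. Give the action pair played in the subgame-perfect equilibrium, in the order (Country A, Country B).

Solve by backward induction (Country A leads).
- Free: Country B compares 9, 11, 14 and picks Z; Country A would get 4.
- Moderate: Country B compares 3, 12, 0 and picks Y; Country A would get 7.
- High: Country B compares 3, 6, 0 and picks Y; Country A would get 19.
Maximizing over 4, 7, 19, Country A chooses High. Subgame-perfect outcome: (High, Y) with payoffs (19, 6).

(High, Y)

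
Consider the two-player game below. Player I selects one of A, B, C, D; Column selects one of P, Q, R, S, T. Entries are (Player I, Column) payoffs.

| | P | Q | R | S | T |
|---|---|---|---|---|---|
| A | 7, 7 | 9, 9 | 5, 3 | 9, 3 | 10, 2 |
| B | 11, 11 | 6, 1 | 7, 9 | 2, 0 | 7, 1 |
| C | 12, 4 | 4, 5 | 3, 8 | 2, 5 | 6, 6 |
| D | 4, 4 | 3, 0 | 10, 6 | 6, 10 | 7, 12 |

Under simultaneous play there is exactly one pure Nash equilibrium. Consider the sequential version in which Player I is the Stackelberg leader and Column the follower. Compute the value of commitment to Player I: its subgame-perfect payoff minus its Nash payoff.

2

Solve by backward induction (Player I leads).
- A → Column plays Q (best of 7, 9, 3, 3, 2); Player I gets 9.
- B → Column plays P (best of 11, 1, 9, 0, 1); Player I gets 11.
- C → Column plays R (best of 4, 5, 8, 5, 6); Player I gets 3.
- D → Column plays T (best of 4, 0, 6, 10, 12); Player I gets 7.
Player I's induced payoffs are 9, 11, 3, 7, so Player I commits to B. Subgame-perfect outcome: (B, P) with payoffs (11, 11).
For the simultaneous game, intersect best replies.
Player I's best replies: P→C; Q→A; R→D; S→A; T→A.
Column's best replies: A→Q; B→P; C→R; D→T.
The unique mutual best reply is (A, Q), giving (9, 9).
Player I's commitment gain: 11 − 9 = 2.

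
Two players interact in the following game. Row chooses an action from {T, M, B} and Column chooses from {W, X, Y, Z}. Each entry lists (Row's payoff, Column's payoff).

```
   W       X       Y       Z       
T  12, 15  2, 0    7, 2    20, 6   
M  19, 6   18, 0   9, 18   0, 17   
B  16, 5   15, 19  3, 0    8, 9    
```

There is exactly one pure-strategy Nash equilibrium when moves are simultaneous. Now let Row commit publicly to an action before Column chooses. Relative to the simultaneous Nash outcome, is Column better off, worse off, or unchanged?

better off

Column best-responds to each possible Row move:
- T: Column compares 15, 0, 2, 6 and picks W; Row would get 12.
- M: Column compares 6, 0, 18, 17 and picks Y; Row would get 9.
- B: Column compares 5, 19, 0, 9 and picks X; Row would get 15.
Among 12, 9, 15, the best is 15 at B. Subgame-perfect outcome: (B, X) with payoffs (15, 19).
Now find the simultaneous Nash equilibrium.
Row's best replies: W→M; X→M; Y→M; Z→T.
Column's best replies: T→W; M→Y; B→X.
The unique mutual best reply is (M, Y), giving (9, 18).
Column earns 19 sequentially versus 18 at the Nash outcome: better off.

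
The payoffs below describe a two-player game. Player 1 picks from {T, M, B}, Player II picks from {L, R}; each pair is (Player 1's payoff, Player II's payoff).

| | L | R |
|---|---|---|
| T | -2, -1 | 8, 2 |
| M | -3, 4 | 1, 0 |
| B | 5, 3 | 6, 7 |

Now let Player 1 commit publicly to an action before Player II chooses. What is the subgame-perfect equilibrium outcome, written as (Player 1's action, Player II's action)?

Solve by backward induction (Player 1 leads).
- T → Player II plays R (best of -1, 2); Player 1 gets 8.
- M → Player II plays L (best of 4, 0); Player 1 gets -3.
- B → Player II plays R (best of 3, 7); Player 1 gets 6.
Maximizing over 8, -3, 6, Player 1 chooses T. Subgame-perfect outcome: (T, R) with payoffs (8, 2).

(T, R)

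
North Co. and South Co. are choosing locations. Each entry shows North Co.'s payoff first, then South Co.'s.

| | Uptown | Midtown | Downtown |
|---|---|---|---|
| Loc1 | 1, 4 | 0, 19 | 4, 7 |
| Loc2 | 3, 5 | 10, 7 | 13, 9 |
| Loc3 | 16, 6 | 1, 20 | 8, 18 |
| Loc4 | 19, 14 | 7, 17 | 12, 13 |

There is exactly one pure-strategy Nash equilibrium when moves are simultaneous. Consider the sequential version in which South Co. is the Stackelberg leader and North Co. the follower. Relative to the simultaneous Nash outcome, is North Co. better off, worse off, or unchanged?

Solve by backward induction (South Co. leads).
- Uptown: BR = Loc4, leader payoff 14.
- Midtown: BR = Loc2, leader payoff 7.
- Downtown: BR = Loc2, leader payoff 9.
South Co.'s induced payoffs are 14, 7, 9, so South Co. commits to Uptown. Subgame-perfect outcome: (Loc4, Uptown) with payoffs (19, 14).
For the simultaneous game, intersect best replies.
North Co.'s best replies: Uptown→Loc4; Midtown→Loc2; Downtown→Loc2.
South Co.'s best replies: Loc1→Midtown; Loc2→Downtown; Loc3→Midtown; Loc4→Midtown.
Only (Loc2, Downtown) has each player best-responding; Nash payoffs (13, 9).
North Co. earns 19 sequentially versus 13 at the Nash outcome: better off.

better off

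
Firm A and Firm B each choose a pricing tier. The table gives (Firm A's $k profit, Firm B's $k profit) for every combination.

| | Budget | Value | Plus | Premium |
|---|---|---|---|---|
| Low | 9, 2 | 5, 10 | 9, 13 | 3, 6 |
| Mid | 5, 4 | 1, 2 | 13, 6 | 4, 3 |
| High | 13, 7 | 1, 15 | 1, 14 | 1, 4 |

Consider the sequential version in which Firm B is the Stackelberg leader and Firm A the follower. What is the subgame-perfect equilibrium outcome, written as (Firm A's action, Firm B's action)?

Solve by backward induction (Firm B leads).
- Budget: BR = High, leader payoff 7.
- Value: BR = Low, leader payoff 10.
- Plus: BR = Mid, leader payoff 6.
- Premium: BR = Mid, leader payoff 3.
Firm B's induced payoffs are 7, 10, 6, 3, so Firm B commits to Value. Subgame-perfect outcome: (Low, Value) with payoffs (5, 10).

(Low, Value)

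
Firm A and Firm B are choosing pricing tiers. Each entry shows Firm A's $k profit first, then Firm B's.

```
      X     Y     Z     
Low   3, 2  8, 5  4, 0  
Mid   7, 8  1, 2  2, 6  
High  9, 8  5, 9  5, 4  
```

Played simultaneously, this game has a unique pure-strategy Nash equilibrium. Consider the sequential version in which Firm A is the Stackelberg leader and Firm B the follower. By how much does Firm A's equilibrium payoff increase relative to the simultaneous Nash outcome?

Backward induction with Firm A moving first.
- Low → Firm B plays Y (best of 2, 5, 0); Firm A gets 8.
- Mid → Firm B plays X (best of 8, 2, 6); Firm A gets 7.
- High → Firm B plays Y (best of 8, 9, 4); Firm A gets 5.
Maximizing over 8, 7, 5, Firm A chooses Low. Subgame-perfect outcome: (Low, Y) with payoffs (8, 5).
Under simultaneous play:
Firm A's best replies: X→High; Y→Low; Z→High.
Firm B's best replies: Low→Y; Mid→X; High→Y.
The unique mutual best reply is (Low, Y), giving (8, 5).
Firm A's commitment gain: 8 − 8 = 0.

0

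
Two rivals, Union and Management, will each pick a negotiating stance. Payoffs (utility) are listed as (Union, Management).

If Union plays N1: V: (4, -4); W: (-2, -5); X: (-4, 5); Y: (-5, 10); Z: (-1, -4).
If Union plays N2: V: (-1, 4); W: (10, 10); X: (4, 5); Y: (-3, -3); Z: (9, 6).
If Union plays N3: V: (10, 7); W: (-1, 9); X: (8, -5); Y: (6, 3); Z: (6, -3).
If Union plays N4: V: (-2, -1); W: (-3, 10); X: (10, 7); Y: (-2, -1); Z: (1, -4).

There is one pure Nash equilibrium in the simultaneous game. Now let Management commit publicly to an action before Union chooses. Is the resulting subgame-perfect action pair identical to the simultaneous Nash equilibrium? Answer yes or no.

yes

Work backward from Union's decision.
- V: BR = N3, leader payoff 7.
- W: BR = N2, leader payoff 10.
- X: BR = N4, leader payoff 7.
- Y: BR = N3, leader payoff 3.
- Z: BR = N2, leader payoff 6.
Management's induced payoffs are 7, 10, 7, 3, 6, so Management commits to W. Subgame-perfect outcome: (N2, W) with payoffs (10, 10).
Now find the simultaneous Nash equilibrium.
Union's best replies: V→N3; W→N2; X→N4; Y→N3; Z→N2.
Management's best replies: N1→Y; N2→W; N3→W; N4→W.
The unique mutual best reply is (N2, W), giving (10, 10).
Sequential outcome (N2, W) coincides with the Nash profile (N2, W).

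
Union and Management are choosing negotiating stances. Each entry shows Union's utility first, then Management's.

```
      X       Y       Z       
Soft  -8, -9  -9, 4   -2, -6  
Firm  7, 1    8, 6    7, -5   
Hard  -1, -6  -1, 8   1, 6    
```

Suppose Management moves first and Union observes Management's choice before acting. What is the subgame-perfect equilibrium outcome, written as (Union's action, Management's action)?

Union best-responds to each possible Management move:
- X: Union compares -8, 7, -1 and picks Firm; Management would get 1.
- Y: Union compares -9, 8, -1 and picks Firm; Management would get 6.
- Z: Union compares -2, 7, 1 and picks Firm; Management would get -5.
Management's induced payoffs are 1, 6, -5, so Management commits to Y. Subgame-perfect outcome: (Firm, Y) with payoffs (8, 6).

(Firm, Y)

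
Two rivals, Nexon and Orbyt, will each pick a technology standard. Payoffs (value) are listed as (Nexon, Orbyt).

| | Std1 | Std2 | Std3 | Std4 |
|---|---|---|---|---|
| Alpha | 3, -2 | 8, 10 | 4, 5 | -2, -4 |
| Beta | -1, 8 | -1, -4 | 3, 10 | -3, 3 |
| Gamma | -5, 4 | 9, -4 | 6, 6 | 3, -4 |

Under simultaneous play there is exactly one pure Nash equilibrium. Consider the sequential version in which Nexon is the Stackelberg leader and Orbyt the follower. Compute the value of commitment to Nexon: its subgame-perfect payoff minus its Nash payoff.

Backward induction with Nexon moving first.
- Alpha → Orbyt plays Std2 (best of -2, 10, 5, -4); Nexon gets 8.
- Beta → Orbyt plays Std3 (best of 8, -4, 10, 3); Nexon gets 3.
- Gamma → Orbyt plays Std3 (best of 4, -4, 6, -4); Nexon gets 6.
Among 8, 3, 6, the best is 8 at Alpha. Subgame-perfect outcome: (Alpha, Std2) with payoffs (8, 10).
Now find the simultaneous Nash equilibrium.
Nexon's best replies: Std1→Alpha; Std2→Gamma; Std3→Gamma; Std4→Gamma.
Orbyt's best replies: Alpha→Std2; Beta→Std3; Gamma→Std3.
Only (Gamma, Std3) has each player best-responding; Nash payoffs (6, 6).
Nexon's commitment gain: 8 − 6 = 2.

2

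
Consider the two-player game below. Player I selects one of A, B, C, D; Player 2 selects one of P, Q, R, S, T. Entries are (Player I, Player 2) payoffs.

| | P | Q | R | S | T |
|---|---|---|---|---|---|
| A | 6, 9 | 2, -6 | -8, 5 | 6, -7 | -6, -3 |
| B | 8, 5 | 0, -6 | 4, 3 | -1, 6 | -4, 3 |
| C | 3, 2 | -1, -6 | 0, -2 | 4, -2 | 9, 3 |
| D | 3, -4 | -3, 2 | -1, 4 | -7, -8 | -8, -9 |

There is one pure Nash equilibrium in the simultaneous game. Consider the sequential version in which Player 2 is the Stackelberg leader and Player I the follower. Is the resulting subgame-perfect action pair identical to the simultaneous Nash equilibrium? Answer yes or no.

Player I best-responds to each possible Player 2 move:
- P: BR = B, leader payoff 5.
- Q: BR = A, leader payoff -6.
- R: BR = B, leader payoff 3.
- S: BR = A, leader payoff -7.
- T: BR = C, leader payoff 3.
Among 5, -6, 3, -7, 3, the best is 5 at P. Subgame-perfect outcome: (B, P) with payoffs (8, 5).
Under simultaneous play:
Player I's best replies: P→B; Q→A; R→B; S→A; T→C.
Player 2's best replies: A→P; B→S; C→T; D→R.
The unique mutual best reply is (C, T), giving (9, 3).
Sequential outcome (B, P) differs from the Nash profile (C, T).

no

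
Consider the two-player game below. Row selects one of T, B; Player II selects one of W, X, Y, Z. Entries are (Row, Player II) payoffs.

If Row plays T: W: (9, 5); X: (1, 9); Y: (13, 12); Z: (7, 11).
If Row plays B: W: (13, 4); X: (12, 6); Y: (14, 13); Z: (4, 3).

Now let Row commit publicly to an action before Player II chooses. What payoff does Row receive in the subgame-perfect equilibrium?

Player II best-responds to each possible Row move:
- T: BR = Y, leader payoff 13.
- B: BR = Y, leader payoff 14.
Among 13, 14, the best is 14 at B. Subgame-perfect outcome: (B, Y) with payoffs (14, 13).

14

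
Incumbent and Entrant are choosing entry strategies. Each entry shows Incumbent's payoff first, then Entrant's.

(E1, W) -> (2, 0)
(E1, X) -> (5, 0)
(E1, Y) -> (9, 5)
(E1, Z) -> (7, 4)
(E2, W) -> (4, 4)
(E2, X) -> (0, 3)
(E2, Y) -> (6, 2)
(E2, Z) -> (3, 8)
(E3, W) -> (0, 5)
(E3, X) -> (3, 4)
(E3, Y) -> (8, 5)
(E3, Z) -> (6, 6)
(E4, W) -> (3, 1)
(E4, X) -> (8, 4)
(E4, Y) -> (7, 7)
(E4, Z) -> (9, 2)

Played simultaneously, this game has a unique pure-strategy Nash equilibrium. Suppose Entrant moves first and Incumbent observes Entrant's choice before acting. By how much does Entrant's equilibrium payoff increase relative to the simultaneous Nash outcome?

0

Incumbent best-responds to each possible Entrant move:
- W → Incumbent plays E2 (best of 2, 4, 0, 3); Entrant gets 4.
- X → Incumbent plays E4 (best of 5, 0, 3, 8); Entrant gets 4.
- Y → Incumbent plays E1 (best of 9, 6, 8, 7); Entrant gets 5.
- Z → Incumbent plays E4 (best of 7, 3, 6, 9); Entrant gets 2.
Maximizing over 4, 4, 5, 2, Entrant chooses Y. Subgame-perfect outcome: (E1, Y) with payoffs (9, 5).
Under simultaneous play:
Incumbent's best replies: W→E2; X→E4; Y→E1; Z→E4.
Entrant's best replies: E1→Y; E2→Z; E3→Z; E4→Y.
The unique mutual best reply is (E1, Y), giving (9, 5).
Entrant's commitment gain: 5 − 5 = 0.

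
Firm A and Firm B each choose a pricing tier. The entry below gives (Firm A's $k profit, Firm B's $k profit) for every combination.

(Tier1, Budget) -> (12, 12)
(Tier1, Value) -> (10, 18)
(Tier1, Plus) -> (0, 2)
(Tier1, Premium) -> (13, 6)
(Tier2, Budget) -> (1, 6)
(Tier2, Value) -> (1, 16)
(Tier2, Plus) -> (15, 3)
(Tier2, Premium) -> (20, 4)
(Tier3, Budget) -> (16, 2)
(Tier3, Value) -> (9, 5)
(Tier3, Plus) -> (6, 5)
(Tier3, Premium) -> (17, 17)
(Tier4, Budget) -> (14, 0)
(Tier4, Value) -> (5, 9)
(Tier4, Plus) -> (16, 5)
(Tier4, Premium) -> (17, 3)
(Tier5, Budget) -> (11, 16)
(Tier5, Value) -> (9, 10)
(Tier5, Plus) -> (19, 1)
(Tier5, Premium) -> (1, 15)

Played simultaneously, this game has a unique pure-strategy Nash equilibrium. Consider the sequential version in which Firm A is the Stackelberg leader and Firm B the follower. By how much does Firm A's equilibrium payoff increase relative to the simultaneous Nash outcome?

7

Firm B best-responds to each possible Firm A move:
- Tier1: BR = Value, leader payoff 10.
- Tier2: BR = Value, leader payoff 1.
- Tier3: BR = Premium, leader payoff 17.
- Tier4: BR = Value, leader payoff 5.
- Tier5: BR = Budget, leader payoff 11.
Firm A's induced payoffs are 10, 1, 17, 5, 11, so Firm A commits to Tier3. Subgame-perfect outcome: (Tier3, Premium) with payoffs (17, 17).
For the simultaneous game, intersect best replies.
Firm A's best replies: Budget→Tier3; Value→Tier1; Plus→Tier5; Premium→Tier2.
Firm B's best replies: Tier1→Value; Tier2→Value; Tier3→Premium; Tier4→Value; Tier5→Budget.
The unique mutual best reply is (Tier1, Value), giving (10, 18).
Firm A's commitment gain: 17 − 10 = 7.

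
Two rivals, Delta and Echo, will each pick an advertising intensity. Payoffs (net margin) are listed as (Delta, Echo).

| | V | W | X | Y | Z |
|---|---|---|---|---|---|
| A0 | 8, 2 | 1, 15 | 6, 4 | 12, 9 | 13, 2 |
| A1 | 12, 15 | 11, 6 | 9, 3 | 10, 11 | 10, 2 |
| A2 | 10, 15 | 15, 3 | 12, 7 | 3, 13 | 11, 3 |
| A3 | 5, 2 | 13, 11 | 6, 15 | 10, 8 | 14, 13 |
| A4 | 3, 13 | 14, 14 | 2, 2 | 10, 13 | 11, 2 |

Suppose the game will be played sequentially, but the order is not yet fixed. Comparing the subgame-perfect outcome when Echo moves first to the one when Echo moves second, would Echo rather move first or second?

If Delta leads: Echo's best replies are A0→W, A1→V, A2→V, A3→X, A4→W; Delta's induced payoffs 1, 12, 10, 6, 14; outcome (A4, W), payoffs (14, 14).
If Echo leads: Delta's best replies are V→A1, W→A2, X→A2, Y→A0, Z→A3; Echo's induced payoffs 15, 3, 7, 9, 13; outcome (A1, V), payoffs (12, 15).
Echo gets 15 moving first and 14 moving second, so Echo prefers to move first.

first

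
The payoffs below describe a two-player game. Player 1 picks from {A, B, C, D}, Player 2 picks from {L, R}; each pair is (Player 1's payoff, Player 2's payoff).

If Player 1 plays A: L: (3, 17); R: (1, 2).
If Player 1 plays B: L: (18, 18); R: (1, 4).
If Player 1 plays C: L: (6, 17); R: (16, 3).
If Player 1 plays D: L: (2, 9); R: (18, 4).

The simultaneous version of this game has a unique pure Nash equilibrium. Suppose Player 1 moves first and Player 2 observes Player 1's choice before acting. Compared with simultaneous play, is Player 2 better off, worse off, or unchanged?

Work backward from Player 2's decision.
- A: BR = L, leader payoff 3.
- B: BR = L, leader payoff 18.
- C: BR = L, leader payoff 6.
- D: BR = L, leader payoff 2.
Maximizing over 3, 18, 6, 2, Player 1 chooses B. Subgame-perfect outcome: (B, L) with payoffs (18, 18).
Under simultaneous play:
Player 1's best replies: L→B; R→D.
Player 2's best replies: A→L; B→L; C→L; D→L.
Only (B, L) has each player best-responding; Nash payoffs (18, 18).
Player 2 earns 18 sequentially versus 18 at the Nash outcome: unchanged.

unchanged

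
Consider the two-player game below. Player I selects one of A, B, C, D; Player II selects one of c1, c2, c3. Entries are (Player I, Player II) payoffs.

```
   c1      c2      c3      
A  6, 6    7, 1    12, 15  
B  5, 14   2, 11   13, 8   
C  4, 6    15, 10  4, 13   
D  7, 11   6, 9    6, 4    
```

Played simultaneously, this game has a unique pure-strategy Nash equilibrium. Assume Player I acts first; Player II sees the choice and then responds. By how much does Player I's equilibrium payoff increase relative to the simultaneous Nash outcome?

5

Solve by backward induction (Player I leads).
- A: BR = c3, leader payoff 12.
- B: BR = c1, leader payoff 5.
- C: BR = c3, leader payoff 4.
- D: BR = c1, leader payoff 7.
Player I's induced payoffs are 12, 5, 4, 7, so Player I commits to A. Subgame-perfect outcome: (A, c3) with payoffs (12, 15).
Under simultaneous play:
Player I's best replies: c1→D; c2→C; c3→B.
Player II's best replies: A→c3; B→c1; C→c3; D→c1.
Only (D, c1) has each player best-responding; Nash payoffs (7, 11).
Player I's commitment gain: 12 − 7 = 5.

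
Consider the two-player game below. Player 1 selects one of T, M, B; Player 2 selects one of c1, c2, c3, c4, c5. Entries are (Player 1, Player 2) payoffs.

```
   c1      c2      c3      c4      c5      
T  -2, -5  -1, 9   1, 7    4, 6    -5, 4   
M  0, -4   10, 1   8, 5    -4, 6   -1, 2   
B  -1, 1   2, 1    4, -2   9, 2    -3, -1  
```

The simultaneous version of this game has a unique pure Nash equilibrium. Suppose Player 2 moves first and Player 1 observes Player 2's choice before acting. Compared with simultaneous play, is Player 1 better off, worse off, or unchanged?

Work backward from Player 1's decision.
- c1 → Player 1 plays M (best of -2, 0, -1); Player 2 gets -4.
- c2 → Player 1 plays M (best of -1, 10, 2); Player 2 gets 1.
- c3 → Player 1 plays M (best of 1, 8, 4); Player 2 gets 5.
- c4 → Player 1 plays B (best of 4, -4, 9); Player 2 gets 2.
- c5 → Player 1 plays M (best of -5, -1, -3); Player 2 gets 2.
Player 2's induced payoffs are -4, 1, 5, 2, 2, so Player 2 commits to c3. Subgame-perfect outcome: (M, c3) with payoffs (8, 5).
Now find the simultaneous Nash equilibrium.
Player 1's best replies: c1→M; c2→M; c3→M; c4→B; c5→M.
Player 2's best replies: T→c2; M→c4; B→c4.
Only (B, c4) has each player best-responding; Nash payoffs (9, 2).
Player 1 earns 8 sequentially versus 9 at the Nash outcome: worse off.

worse off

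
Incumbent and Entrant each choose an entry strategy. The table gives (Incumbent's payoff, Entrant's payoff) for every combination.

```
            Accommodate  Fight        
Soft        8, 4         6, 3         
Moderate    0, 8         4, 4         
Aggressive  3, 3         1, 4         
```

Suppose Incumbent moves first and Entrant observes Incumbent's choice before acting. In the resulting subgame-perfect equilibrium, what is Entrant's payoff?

Entrant best-responds to each possible Incumbent move:
- Soft: Entrant compares 4, 3 and picks Accommodate; Incumbent would get 8.
- Moderate: Entrant compares 8, 4 and picks Accommodate; Incumbent would get 0.
- Aggressive: Entrant compares 3, 4 and picks Fight; Incumbent would get 1.
Maximizing over 8, 0, 1, Incumbent chooses Soft. Subgame-perfect outcome: (Soft, Accommodate) with payoffs (8, 4).

4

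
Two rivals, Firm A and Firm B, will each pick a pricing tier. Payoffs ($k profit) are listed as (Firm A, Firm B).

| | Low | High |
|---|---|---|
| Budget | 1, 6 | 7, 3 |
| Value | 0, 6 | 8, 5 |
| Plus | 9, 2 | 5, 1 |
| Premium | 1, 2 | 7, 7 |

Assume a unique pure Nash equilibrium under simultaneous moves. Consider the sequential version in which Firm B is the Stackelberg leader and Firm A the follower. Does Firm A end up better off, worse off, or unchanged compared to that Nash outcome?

Work backward from Firm A's decision.
- Low: BR = Plus, leader payoff 2.
- High: BR = Value, leader payoff 5.
Maximizing over 2, 5, Firm B chooses High. Subgame-perfect outcome: (Value, High) with payoffs (8, 5).
For the simultaneous game, intersect best replies.
Firm A's best replies: Low→Plus; High→Value.
Firm B's best replies: Budget→Low; Value→Low; Plus→Low; Premium→High.
Only (Plus, Low) has each player best-responding; Nash payoffs (9, 2).
Firm A earns 8 sequentially versus 9 at the Nash outcome: worse off.

worse off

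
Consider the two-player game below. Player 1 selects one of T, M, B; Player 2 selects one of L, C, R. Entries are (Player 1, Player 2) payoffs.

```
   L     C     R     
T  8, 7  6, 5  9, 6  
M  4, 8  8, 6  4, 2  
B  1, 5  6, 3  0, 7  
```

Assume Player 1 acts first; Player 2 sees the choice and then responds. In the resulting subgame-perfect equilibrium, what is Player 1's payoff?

Backward induction with Player 1 moving first.
- T: BR = L, leader payoff 8.
- M: BR = L, leader payoff 4.
- B: BR = R, leader payoff 0.
Maximizing over 8, 4, 0, Player 1 chooses T. Subgame-perfect outcome: (T, L) with payoffs (8, 7).

8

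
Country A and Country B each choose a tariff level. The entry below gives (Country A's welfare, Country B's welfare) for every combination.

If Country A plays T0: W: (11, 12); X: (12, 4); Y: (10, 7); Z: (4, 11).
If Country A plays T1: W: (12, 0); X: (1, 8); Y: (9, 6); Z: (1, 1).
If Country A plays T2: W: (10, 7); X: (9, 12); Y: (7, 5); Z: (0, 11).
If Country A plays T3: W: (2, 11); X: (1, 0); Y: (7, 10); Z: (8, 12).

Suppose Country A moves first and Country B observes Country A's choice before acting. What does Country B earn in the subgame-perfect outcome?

Backward induction with Country A moving first.
- T0: Country B compares 12, 4, 7, 11 and picks W; Country A would get 11.
- T1: Country B compares 0, 8, 6, 1 and picks X; Country A would get 1.
- T2: Country B compares 7, 12, 5, 11 and picks X; Country A would get 9.
- T3: Country B compares 11, 0, 10, 12 and picks Z; Country A would get 8.
Among 11, 1, 9, 8, the best is 11 at T0. Subgame-perfect outcome: (T0, W) with payoffs (11, 12).

12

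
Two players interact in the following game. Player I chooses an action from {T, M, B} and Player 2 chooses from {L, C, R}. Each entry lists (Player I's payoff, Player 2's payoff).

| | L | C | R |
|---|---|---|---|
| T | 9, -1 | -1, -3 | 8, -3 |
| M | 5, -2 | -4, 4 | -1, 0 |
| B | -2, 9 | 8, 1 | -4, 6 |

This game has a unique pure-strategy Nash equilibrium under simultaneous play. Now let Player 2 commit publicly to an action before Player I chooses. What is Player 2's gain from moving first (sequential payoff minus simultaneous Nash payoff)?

Solve by backward induction (Player 2 leads).
- L: Player I compares 9, 5, -2 and picks T; Player 2 would get -1.
- C: Player I compares -1, -4, 8 and picks B; Player 2 would get 1.
- R: Player I compares 8, -1, -4 and picks T; Player 2 would get -3.
Maximizing over -1, 1, -3, Player 2 chooses C. Subgame-perfect outcome: (B, C) with payoffs (8, 1).
Under simultaneous play:
Player I's best replies: L→T; C→B; R→T.
Player 2's best replies: T→L; M→C; B→L.
Only (T, L) has each player best-responding; Nash payoffs (9, -1).
Player 2's commitment gain: 1 − -1 = 2.

2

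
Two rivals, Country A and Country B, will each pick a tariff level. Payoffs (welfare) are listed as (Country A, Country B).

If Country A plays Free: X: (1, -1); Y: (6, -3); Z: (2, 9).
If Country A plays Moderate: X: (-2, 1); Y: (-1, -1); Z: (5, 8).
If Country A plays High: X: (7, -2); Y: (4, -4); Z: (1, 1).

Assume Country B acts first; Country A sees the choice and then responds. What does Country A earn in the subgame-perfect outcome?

Solve by backward induction (Country B leads).
- X → Country A plays High (best of 1, -2, 7); Country B gets -2.
- Y → Country A plays Free (best of 6, -1, 4); Country B gets -3.
- Z → Country A plays Moderate (best of 2, 5, 1); Country B gets 8.
Country B's induced payoffs are -2, -3, 8, so Country B commits to Z. Subgame-perfect outcome: (Moderate, Z) with payoffs (5, 8).

5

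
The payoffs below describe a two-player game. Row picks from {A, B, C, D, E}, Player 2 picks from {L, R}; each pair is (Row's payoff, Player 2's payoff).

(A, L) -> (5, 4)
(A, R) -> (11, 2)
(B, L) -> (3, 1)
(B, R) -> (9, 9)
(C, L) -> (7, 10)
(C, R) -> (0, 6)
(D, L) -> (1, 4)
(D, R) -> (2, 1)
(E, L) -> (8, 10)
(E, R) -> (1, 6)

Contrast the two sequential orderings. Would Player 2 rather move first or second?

If Row leads: Player 2's best replies are A→L, B→R, C→L, D→L, E→L; Row's induced payoffs 5, 9, 7, 1, 8; outcome (B, R), payoffs (9, 9).
If Player 2 leads: Row's best replies are L→E, R→A; Player 2's induced payoffs 10, 2; outcome (E, L), payoffs (8, 10).
Player 2 gets 10 moving first and 9 moving second, so Player 2 prefers to move first.

first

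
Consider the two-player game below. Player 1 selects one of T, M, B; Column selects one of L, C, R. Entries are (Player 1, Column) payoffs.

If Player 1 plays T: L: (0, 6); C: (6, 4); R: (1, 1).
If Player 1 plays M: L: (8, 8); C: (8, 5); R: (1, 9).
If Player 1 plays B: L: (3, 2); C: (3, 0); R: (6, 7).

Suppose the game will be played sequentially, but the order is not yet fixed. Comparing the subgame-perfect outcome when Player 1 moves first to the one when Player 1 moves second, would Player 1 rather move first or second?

second

If Player 1 leads: Column's best replies are T→L, M→R, B→R; Player 1's induced payoffs 0, 1, 6; outcome (B, R), payoffs (6, 7).
If Column leads: Player 1's best replies are L→M, C→M, R→B; Column's induced payoffs 8, 5, 7; outcome (M, L), payoffs (8, 8).
Player 1 gets 6 moving first and 8 moving second, so Player 1 prefers to move second.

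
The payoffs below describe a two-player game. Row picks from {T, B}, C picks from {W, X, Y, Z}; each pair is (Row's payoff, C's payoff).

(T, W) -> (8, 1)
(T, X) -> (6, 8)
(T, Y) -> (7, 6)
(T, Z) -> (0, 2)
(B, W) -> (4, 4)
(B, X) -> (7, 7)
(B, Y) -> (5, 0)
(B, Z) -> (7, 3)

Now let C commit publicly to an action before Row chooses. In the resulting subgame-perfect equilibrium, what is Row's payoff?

7

Solve by backward induction (C leads).
- W: Row compares 8, 4 and picks T; C would get 1.
- X: Row compares 6, 7 and picks B; C would get 7.
- Y: Row compares 7, 5 and picks T; C would get 6.
- Z: Row compares 0, 7 and picks B; C would get 3.
Among 1, 7, 6, 3, the best is 7 at X. Subgame-perfect outcome: (B, X) with payoffs (7, 7).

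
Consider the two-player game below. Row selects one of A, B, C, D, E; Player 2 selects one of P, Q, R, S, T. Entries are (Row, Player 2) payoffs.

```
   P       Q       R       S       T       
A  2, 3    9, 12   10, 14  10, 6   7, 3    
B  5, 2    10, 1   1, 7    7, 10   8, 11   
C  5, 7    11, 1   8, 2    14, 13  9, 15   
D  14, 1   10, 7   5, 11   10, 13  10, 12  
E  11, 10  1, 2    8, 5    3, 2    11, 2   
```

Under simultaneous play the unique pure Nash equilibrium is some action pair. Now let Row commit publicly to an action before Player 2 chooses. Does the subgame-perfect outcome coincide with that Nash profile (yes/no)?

Player 2 best-responds to each possible Row move:
- A: BR = R, leader payoff 10.
- B: BR = T, leader payoff 8.
- C: BR = T, leader payoff 9.
- D: BR = S, leader payoff 10.
- E: BR = P, leader payoff 11.
Row's induced payoffs are 10, 8, 9, 10, 11, so Row commits to E. Subgame-perfect outcome: (E, P) with payoffs (11, 10).
Now find the simultaneous Nash equilibrium.
Row's best replies: P→D; Q→C; R→A; S→C; T→E.
Player 2's best replies: A→R; B→T; C→T; D→S; E→P.
The unique mutual best reply is (A, R), giving (10, 14).
Sequential outcome (E, P) differs from the Nash profile (A, R).

no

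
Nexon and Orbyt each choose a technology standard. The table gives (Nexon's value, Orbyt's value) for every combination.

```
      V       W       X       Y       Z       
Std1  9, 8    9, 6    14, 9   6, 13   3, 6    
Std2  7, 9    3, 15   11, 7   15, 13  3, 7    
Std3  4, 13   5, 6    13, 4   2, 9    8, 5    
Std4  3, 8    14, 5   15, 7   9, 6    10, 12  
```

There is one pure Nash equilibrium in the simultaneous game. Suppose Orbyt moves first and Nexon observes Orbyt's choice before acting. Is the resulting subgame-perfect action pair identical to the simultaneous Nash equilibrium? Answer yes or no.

no

Work backward from Nexon's decision.
- V → Nexon plays Std1 (best of 9, 7, 4, 3); Orbyt gets 8.
- W → Nexon plays Std4 (best of 9, 3, 5, 14); Orbyt gets 5.
- X → Nexon plays Std4 (best of 14, 11, 13, 15); Orbyt gets 7.
- Y → Nexon plays Std2 (best of 6, 15, 2, 9); Orbyt gets 13.
- Z → Nexon plays Std4 (best of 3, 3, 8, 10); Orbyt gets 12.
Among 8, 5, 7, 13, 12, the best is 13 at Y. Subgame-perfect outcome: (Std2, Y) with payoffs (15, 13).
For the simultaneous game, intersect best replies.
Nexon's best replies: V→Std1; W→Std4; X→Std4; Y→Std2; Z→Std4.
Orbyt's best replies: Std1→Y; Std2→W; Std3→V; Std4→Z.
Only (Std4, Z) has each player best-responding; Nash payoffs (10, 12).
Sequential outcome (Std2, Y) differs from the Nash profile (Std4, Z).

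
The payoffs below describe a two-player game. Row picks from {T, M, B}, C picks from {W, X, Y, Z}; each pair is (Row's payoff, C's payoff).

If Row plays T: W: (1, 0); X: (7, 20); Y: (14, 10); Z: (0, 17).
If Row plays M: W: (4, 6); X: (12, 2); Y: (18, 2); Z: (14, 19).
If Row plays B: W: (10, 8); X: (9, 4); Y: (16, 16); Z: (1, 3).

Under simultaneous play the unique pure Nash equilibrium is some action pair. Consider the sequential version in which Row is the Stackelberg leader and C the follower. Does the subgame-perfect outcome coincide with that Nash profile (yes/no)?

no

Work backward from C's decision.
- T: C compares 0, 20, 10, 17 and picks X; Row would get 7.
- M: C compares 6, 2, 2, 19 and picks Z; Row would get 14.
- B: C compares 8, 4, 16, 3 and picks Y; Row would get 16.
Among 7, 14, 16, the best is 16 at B. Subgame-perfect outcome: (B, Y) with payoffs (16, 16).
For the simultaneous game, intersect best replies.
Row's best replies: W→B; X→M; Y→M; Z→M.
C's best replies: T→X; M→Z; B→Y.
Only (M, Z) has each player best-responding; Nash payoffs (14, 19).
Sequential outcome (B, Y) differs from the Nash profile (M, Z).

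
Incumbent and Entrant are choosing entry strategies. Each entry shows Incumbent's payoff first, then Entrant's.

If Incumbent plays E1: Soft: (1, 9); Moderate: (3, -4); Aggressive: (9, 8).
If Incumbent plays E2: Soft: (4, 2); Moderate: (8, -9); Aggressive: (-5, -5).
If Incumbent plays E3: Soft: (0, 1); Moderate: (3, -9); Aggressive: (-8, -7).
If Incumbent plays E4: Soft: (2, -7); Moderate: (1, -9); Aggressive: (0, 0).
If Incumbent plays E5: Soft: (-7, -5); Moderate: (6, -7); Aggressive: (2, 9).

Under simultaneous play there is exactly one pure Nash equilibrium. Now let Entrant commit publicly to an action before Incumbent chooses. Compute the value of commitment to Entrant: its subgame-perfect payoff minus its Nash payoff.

Incumbent best-responds to each possible Entrant move:
- Soft → Incumbent plays E2 (best of 1, 4, 0, 2, -7); Entrant gets 2.
- Moderate → Incumbent plays E2 (best of 3, 8, 3, 1, 6); Entrant gets -9.
- Aggressive → Incumbent plays E1 (best of 9, -5, -8, 0, 2); Entrant gets 8.
Maximizing over 2, -9, 8, Entrant chooses Aggressive. Subgame-perfect outcome: (E1, Aggressive) with payoffs (9, 8).
Now find the simultaneous Nash equilibrium.
Incumbent's best replies: Soft→E2; Moderate→E2; Aggressive→E1.
Entrant's best replies: E1→Soft; E2→Soft; E3→Soft; E4→Aggressive; E5→Aggressive.
The unique mutual best reply is (E2, Soft), giving (4, 2).
Entrant's commitment gain: 8 − 2 = 6.

6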